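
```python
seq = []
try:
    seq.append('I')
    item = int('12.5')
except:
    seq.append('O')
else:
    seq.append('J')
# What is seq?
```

Step-by-step execution trace:
1. try: `seq.append('I')` → seq = ['I'].
2. `item = int('12.5')` raises ValueError.
3. bare `except` matches → `seq.append('O')` → seq = ['I', 'O'].
4. `else` is skipped (an exception was raised).
Result: ['I', 'O']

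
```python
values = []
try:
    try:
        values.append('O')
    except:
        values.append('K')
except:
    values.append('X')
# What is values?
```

Step-by-step execution trace:
1. Inner try: `values.append('O')` → values = ['O']. No exception raised.
2. Inner `except` is skipped.
3. Inner try completes normally; outer `except` is skipped.
Result: ['O']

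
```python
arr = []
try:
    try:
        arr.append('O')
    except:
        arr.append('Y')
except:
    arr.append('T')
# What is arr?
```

Step-by-step execution trace:
1. Inner try: `arr.append('O')` → arr = ['O']. No exception raised.
2. Inner `except` is skipped.
3. Inner try completes normally; outer `except` is skipped.
Result: ['O']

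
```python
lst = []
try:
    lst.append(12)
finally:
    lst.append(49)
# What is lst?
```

Step-by-step execution trace:
1. try: `lst.append(12)` → lst = [12].
2. The try body completes without raising.
3. finally always runs: `lst.append(49)` → lst = [12, 49].
Result: [12, 49]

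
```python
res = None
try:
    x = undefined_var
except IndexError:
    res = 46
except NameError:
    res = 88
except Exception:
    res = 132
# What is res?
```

Step-by-step execution trace:
1. `x = undefined_var` raises NameError.
2. `except IndexError` does not match NameError; skipped.
3. `except NameError` matches → res = 88.
4. Remaining except clauses are skipped.
Result: 88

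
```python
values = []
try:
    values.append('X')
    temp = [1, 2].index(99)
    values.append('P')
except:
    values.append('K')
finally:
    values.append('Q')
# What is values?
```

Step-by-step execution trace:
1. try: `values.append('X')` → values = ['X'].
2. `temp = [1, 2].index(99)` raises ValueError; `values.append('P')` is not reached.
3. bare `except` matches → `values.append('K')` → values = ['X', 'K'].
4. finally always runs: `values.append('Q')` → values = ['X', 'K', 'Q'].
Result: ['X', 'K', 'Q']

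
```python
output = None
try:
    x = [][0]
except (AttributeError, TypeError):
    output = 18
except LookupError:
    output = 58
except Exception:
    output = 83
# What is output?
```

Step-by-step execution trace:
1. `x = [][0]` raises IndexError.
2. `except (AttributeError, TypeError)` does not match IndexError; skipped.
3. `except LookupError` matches (IndexError is a subclass of LookupError) → output = 58.
4. `except Exception` is not reached.
Result: 58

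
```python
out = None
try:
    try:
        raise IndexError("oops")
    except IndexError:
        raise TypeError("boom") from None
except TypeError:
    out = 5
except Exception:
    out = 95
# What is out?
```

Step-by-step execution trace:
1. Inner try raises IndexError; inner `except IndexError` catches it.
2. `raise TypeError(...) from None` raises TypeError (from None suppresses __context__, but the active exception is still TypeError).
3. Outer `except TypeError` matches → out = 5.
4. `except Exception` is not reached.
Result: 5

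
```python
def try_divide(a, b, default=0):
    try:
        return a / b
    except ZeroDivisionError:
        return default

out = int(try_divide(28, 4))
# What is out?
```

Step-by-step execution trace:
1. `try_divide(28, 4)` enters try: `return 28 / 4` → returns 7.0. No exception raised.
2. `except ZeroDivisionError` is skipped.
3. `int(7.0)` → 7 → out = 7.
Result: 7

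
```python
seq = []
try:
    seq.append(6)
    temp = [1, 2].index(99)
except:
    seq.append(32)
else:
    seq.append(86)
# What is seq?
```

Step-by-step execution trace:
1. try: `seq.append(6)` → seq = [6].
2. `temp = [1, 2].index(99)` raises ValueError.
3. bare `except` matches → `seq.append(32)` → seq = [6, 32].
4. `else` is skipped (an exception was raised).
Result: [6, 32]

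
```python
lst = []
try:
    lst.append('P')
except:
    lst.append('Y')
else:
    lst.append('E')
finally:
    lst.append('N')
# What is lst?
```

Step-by-step execution trace:
1. try: `lst.append('P')` → lst = ['P']. No exception raised.
2. `except` is skipped.
3. `else` runs: `lst.append('E')` → lst = ['P', 'E'].
4. `finally` always runs: `lst.append('N')` → lst = ['P', 'E', 'N'].
Result: ['P', 'E', 'N']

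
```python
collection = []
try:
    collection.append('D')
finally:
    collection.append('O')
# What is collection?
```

Step-by-step execution trace:
1. try: `collection.append('D')` → collection = ['D'].
2. The try body completes without raising.
3. finally always runs: `collection.append('O')` → collection = ['D', 'O'].
Result: ['D', 'O']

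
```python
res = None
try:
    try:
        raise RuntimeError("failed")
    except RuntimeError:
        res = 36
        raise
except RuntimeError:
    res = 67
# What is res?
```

Step-by-step execution trace:
1. Inner try: `raise RuntimeError("failed")` raises RuntimeError.
2. Inner `except RuntimeError` matches → res = 36.
3. bare `raise` re-raises the same RuntimeError.
4. Outer `except RuntimeError` matches → res = 67.
Result: 67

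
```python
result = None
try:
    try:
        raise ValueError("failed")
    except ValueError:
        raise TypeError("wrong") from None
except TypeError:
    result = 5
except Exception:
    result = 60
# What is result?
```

Step-by-step execution trace:
1. Inner try raises ValueError; inner `except ValueError` catches it.
2. `raise TypeError(...) from None` raises TypeError (from None suppresses __context__, but the active exception is still TypeError).
3. Outer `except TypeError` matches → result = 5.
4. `except Exception` is not reached.
Result: 5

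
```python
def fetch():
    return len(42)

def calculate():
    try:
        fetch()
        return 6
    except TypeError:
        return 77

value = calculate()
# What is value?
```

Step-by-step execution trace:
1. `calculate()` calls `fetch()`.
2. `fetch()` evaluates `len(42)`, which raises TypeError; it propagates to the caller.
3. `return 6` is not reached.
4. `except TypeError` in calculate matches → returns 77.
5. value = 77.
Result: 77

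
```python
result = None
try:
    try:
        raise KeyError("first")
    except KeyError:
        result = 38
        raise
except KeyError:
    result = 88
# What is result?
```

Step-by-step execution trace:
1. Inner try: `raise KeyError("first")` raises KeyError.
2. Inner `except KeyError` matches → result = 38.
3. bare `raise` re-raises the same KeyError.
4. Outer `except KeyError` matches → result = 88.
Result: 88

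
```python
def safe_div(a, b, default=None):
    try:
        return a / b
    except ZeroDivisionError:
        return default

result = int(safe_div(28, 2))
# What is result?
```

Step-by-step execution trace:
1. `safe_div(28, 2)` enters try: `return 28 / 2` → returns 14.0. No exception raised.
2. `except ZeroDivisionError` is skipped.
3. `int(14.0)` → 14 → result = 14.
Result: 14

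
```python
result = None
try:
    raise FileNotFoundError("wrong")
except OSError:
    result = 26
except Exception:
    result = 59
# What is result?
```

Step-by-step execution trace:
1. `raise FileNotFoundError(...)` raises FileNotFoundError.
2. `except OSError` matches (FileNotFoundError is a subclass of OSError) → result = 26.
3. `except Exception` is not reached.
Result: 26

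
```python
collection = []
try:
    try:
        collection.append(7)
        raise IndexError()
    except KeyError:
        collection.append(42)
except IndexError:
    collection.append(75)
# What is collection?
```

Step-by-step execution trace:
1. Inner try: `collection.append(7)` → collection = [7].
2. `raise IndexError()` raises IndexError.
3. Inner `except KeyError` does not match IndexError; exception propagates to outer try.
4. Outer `except IndexError` matches → `collection.append(75)` → collection = [7, 75].
Result: [7, 75]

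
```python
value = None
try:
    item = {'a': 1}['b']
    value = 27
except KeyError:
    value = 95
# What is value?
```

Step-by-step execution trace:
1. `item = {'a': 1}['b']` raises KeyError.
2. `value = 27` is not reached.
3. `except KeyError` matches → value = 95.
Result: 95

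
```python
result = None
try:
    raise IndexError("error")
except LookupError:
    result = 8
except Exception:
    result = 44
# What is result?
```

Step-by-step execution trace:
1. `raise IndexError(...)` raises IndexError.
2. `except LookupError` matches (IndexError is a subclass of LookupError) → result = 8.
3. `except Exception` is not reached.
Result: 8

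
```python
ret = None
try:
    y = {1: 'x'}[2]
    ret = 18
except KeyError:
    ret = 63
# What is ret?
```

Step-by-step execution trace:
1. `y = {1: 'x'}[2]` raises KeyError.
2. `ret = 18` is not reached.
3. `except KeyError` matches → ret = 63.
Result: 63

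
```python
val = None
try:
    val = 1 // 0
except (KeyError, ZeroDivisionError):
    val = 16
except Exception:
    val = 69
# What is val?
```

Step-by-step execution trace:
1. `val = 1 // 0` raises ZeroDivisionError.
2. `except (KeyError, ZeroDivisionError)` matches (ZeroDivisionError is in the tuple) → val = 16.
3. `except Exception` is not reached.
Result: 16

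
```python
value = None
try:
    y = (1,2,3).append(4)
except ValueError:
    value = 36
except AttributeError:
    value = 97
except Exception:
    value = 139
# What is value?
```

Step-by-step execution trace:
1. `y = (1,2,3).append(4)` raises AttributeError.
2. `except ValueError` does not match AttributeError; skipped.
3. `except AttributeError` matches → value = 97.
4. Remaining except clauses are skipped.
Result: 97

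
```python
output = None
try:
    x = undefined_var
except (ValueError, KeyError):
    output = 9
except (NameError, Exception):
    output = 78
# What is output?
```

Step-by-step execution trace:
1. `x = undefined_var` raises NameError.
2. `except (ValueError, KeyError)` does not match NameError; skipped.
3. `except (NameError, Exception)` matches (NameError is in the tuple) → output = 78.
Result: 78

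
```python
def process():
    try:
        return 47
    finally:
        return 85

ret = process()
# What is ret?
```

Step-by-step execution trace:
1. `process()` enters try: `return 47` sets pending return value 47.
2. Before returning, `finally: return 85` runs and overrides the pending return.
3. process() returns 85 → ret = 85.
Result: 85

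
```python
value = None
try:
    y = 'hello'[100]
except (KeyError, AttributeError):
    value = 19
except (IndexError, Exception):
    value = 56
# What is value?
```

Step-by-step execution trace:
1. `y = 'hello'[100]` raises IndexError.
2. `except (KeyError, AttributeError)` does not match IndexError; skipped.
3. `except (IndexError, Exception)` matches (IndexError is in the tuple) → value = 56.
Result: 56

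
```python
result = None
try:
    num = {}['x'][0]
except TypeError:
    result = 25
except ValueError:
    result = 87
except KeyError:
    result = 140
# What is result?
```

Step-by-step execution trace:
1. `num = {}['x'][0]` raises KeyError.
2. `except TypeError` does not match KeyError; skipped.
3. `except ValueError` does not match KeyError; skipped.
4. `except KeyError` matches → result = 140.
Result: 140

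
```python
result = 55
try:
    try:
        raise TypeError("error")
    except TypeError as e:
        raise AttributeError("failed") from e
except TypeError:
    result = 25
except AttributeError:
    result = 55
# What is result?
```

Step-by-step execution trace:
1. Inner try raises TypeError; inner `except TypeError as e` catches it.
2. `raise AttributeError(...) from e` raises AttributeError (TypeError is attached as __cause__, but only AttributeError is active).
3. Outer `except TypeError` does not match AttributeError; skipped.
4. Outer `except AttributeError` matches → result = 55.
Result: 55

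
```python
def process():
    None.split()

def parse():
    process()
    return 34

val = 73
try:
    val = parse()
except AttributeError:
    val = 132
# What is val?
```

Step-by-step execution trace:
1. val starts at 73.
2. try: `parse()` calls `process()`.
3. `process()` evaluates `None.split()`, which raises AttributeError; it propagates through parse (uncaught).
4. `return 34` in parse is not reached; the assignment to val does not complete.
5. `except AttributeError` matches → val = 132.
Result: 132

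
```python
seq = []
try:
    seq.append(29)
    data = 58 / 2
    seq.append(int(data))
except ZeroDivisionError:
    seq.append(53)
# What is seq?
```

Step-by-step execution trace:
1. try: `seq.append(29)` → seq = [29].
2. `data = 58 / 2` → data = 29.0. No exception raised.
3. `seq.append(int(data))` → seq = [29, 29].
4. `except ZeroDivisionError` is skipped (no exception was raised).
Result: [29, 29]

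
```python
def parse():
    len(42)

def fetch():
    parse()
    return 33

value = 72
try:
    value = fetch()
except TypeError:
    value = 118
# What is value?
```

Step-by-step execution trace:
1. value starts at 72.
2. try: `fetch()` calls `parse()`.
3. `parse()` evaluates `len(42)`, which raises TypeError; it propagates through fetch (uncaught).
4. `return 33` in fetch is not reached; the assignment to value does not complete.
5. `except TypeError` matches → value = 118.
Result: 118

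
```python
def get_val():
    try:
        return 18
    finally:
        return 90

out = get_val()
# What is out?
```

Step-by-step execution trace:
1. `get_val()` enters try: `return 18` sets pending return value 18.
2. Before returning, `finally: return 90` runs and overrides the pending return.
3. get_val() returns 90 → out = 90.
Result: 90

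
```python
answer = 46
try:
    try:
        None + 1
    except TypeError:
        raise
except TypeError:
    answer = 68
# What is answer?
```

Step-by-step execution trace:
1. Inner try: `None + 1` raises TypeError.
2. Inner `except TypeError` matches; bare `raise` re-raises the same TypeError.
3. Outer `except TypeError` matches → answer = 68.
Result: 68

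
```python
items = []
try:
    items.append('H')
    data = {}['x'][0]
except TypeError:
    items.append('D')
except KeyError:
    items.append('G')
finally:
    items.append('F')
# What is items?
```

Step-by-step execution trace:
1. try: `items.append('H')` → items = ['H'].
2. `data = {}['x'][0]` raises KeyError.
3. `except TypeError` does not match KeyError; skipped.
4. `except KeyError` matches → `items.append('G')` → items = ['H', 'G'].
5. finally always runs: `items.append('F')` → items = ['H', 'G', 'F'].
Result: ['H', 'G', 'F']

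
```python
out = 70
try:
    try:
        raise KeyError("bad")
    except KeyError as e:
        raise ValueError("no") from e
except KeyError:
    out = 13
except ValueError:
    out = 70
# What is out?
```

Step-by-step execution trace:
1. Inner try raises KeyError; inner `except KeyError as e` catches it.
2. `raise ValueError(...) from e` raises ValueError (KeyError is attached as __cause__, but only ValueError is active).
3. Outer `except KeyError` does not match ValueError; skipped.
4. Outer `except ValueError` matches → out = 70.
Result: 70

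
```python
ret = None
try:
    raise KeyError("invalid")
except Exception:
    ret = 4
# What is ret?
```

Step-by-step execution trace:
1. `raise KeyError(...)` raises KeyError.
2. `except Exception` matches (KeyError is a subclass of Exception) → ret = 4.
Result: 4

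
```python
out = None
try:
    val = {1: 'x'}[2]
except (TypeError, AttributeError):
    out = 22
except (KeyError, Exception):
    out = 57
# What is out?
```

Step-by-step execution trace:
1. `val = {1: 'x'}[2]` raises KeyError.
2. `except (TypeError, AttributeError)` does not match KeyError; skipped.
3. `except (KeyError, Exception)` matches (KeyError is in the tuple) → out = 57.
Result: 57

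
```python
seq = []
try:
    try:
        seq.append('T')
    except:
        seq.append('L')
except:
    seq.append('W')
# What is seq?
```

Step-by-step execution trace:
1. Inner try: `seq.append('T')` → seq = ['T']. No exception raised.
2. Inner `except` is skipped.
3. Inner try completes normally; outer `except` is skipped.
Result: ['T']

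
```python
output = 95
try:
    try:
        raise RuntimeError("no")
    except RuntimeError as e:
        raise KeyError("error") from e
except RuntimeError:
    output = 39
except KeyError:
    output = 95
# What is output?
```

Step-by-step execution trace:
1. Inner try raises RuntimeError; inner `except RuntimeError as e` catches it.
2. `raise KeyError(...) from e` raises KeyError (RuntimeError is attached as __cause__, but only KeyError is active).
3. Outer `except RuntimeError` does not match KeyError; skipped.
4. Outer `except KeyError` matches → output = 95.
Result: 95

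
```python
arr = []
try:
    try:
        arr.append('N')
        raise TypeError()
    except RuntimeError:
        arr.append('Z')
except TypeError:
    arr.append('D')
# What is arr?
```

Step-by-step execution trace:
1. Inner try: `arr.append('N')` → arr = ['N'].
2. `raise TypeError()` raises TypeError.
3. Inner `except RuntimeError` does not match TypeError; exception propagates to outer try.
4. Outer `except TypeError` matches → `arr.append('D')` → arr = ['N', 'D'].
Result: ['N', 'D']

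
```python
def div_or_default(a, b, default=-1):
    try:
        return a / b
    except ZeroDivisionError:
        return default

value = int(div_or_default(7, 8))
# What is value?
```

Step-by-step execution trace:
1. `div_or_default(7, 8)` enters try: `return 7 / 8` → returns 0.875. No exception raised.
2. `except ZeroDivisionError` is skipped.
3. `int(0.875)` → 0 → value = 0.
Result: 0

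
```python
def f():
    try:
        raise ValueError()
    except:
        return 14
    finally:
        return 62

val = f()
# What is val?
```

Step-by-step execution trace:
1. `f()` enters try: `raise ValueError()` raises ValueError.
2. bare `except` matches → `return 14` sets pending return value 14.
3. Before returning, `finally: return 62` runs and overrides the pending return.
4. f() returns 62 → val = 62.
Result: 62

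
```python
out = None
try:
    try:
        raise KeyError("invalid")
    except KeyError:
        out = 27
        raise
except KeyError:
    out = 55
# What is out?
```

Step-by-step execution trace:
1. Inner try: `raise KeyError("invalid")` raises KeyError.
2. Inner `except KeyError` matches → out = 27.
3. bare `raise` re-raises the same KeyError.
4. Outer `except KeyError` matches → out = 55.
Result: 55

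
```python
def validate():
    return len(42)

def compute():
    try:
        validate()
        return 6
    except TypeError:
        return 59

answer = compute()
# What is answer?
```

Step-by-step execution trace:
1. `compute()` calls `validate()`.
2. `validate()` evaluates `len(42)`, which raises TypeError; it propagates to the caller.
3. `return 6` is not reached.
4. `except TypeError` in compute matches → returns 59.
5. answer = 59.
Result: 59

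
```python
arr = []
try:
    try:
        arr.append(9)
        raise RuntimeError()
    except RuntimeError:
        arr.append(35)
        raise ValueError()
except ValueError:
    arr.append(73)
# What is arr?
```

Step-by-step execution trace:
1. Inner try: `arr.append(9)` → arr = [9].
2. `raise RuntimeError()` raises RuntimeError.
3. Inner `except RuntimeError` matches → `arr.append(35)` → arr = [9, 35].
4. `raise ValueError()` raises ValueError; propagates to outer try.
5. Outer `except ValueError` matches → `arr.append(73)` → arr = [9, 35, 73].
Result: [9, 35, 73]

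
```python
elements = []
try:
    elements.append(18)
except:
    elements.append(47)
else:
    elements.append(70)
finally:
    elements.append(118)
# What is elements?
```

Step-by-step execution trace:
1. try: `elements.append(18)` → elements = [18]. No exception raised.
2. `except` is skipped.
3. `else` runs: `elements.append(70)` → elements = [18, 70].
4. `finally` always runs: `elements.append(118)` → elements = [18, 70, 118].
Result: [18, 70, 118]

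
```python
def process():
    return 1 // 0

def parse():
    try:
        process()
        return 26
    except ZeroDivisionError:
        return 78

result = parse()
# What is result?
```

Step-by-step execution trace:
1. `parse()` calls `process()`.
2. `process()` evaluates `1 // 0`, which raises ZeroDivisionError; it propagates to the caller.
3. `return 26` is not reached.
4. `except ZeroDivisionError` in parse matches → returns 78.
5. result = 78.
Result: 78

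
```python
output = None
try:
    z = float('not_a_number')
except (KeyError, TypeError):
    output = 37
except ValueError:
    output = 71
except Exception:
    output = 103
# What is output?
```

Step-by-step execution trace:
1. `z = float('not_a_number')` raises ValueError.
2. `except (KeyError, TypeError)` does not match ValueError; skipped.
3. `except ValueError` matches (exact type match) → output = 71.
4. `except Exception` is not reached.
Result: 71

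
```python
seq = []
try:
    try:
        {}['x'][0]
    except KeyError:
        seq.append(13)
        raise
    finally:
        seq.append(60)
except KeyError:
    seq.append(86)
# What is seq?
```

Step-by-step execution trace:
1. Inner try: `{}['x'][0]` raises KeyError.
2. Inner `except KeyError` matches → `seq.append(13)` → seq = [13].
3. bare `raise` re-raises KeyError.
4. Inner `finally` runs during unwinding: `seq.append(60)` → seq = [13, 60].
5. Outer `except KeyError` matches → `seq.append(86)` → seq = [13, 60, 86].
Result: [13, 60, 86]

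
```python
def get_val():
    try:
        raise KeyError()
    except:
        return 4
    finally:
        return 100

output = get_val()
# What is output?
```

Step-by-step execution trace:
1. `get_val()` enters try: `raise KeyError()` raises KeyError.
2. bare `except` matches → `return 4` sets pending return value 4.
3. Before returning, `finally: return 100` runs and overrides the pending return.
4. get_val() returns 100 → output = 100.
Result: 100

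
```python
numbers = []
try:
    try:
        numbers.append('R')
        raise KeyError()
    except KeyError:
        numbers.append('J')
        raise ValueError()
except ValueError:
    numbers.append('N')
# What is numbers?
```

Step-by-step execution trace:
1. Inner try: `numbers.append('R')` → numbers = ['R'].
2. `raise KeyError()` raises KeyError.
3. Inner `except KeyError` matches → `numbers.append('J')` → numbers = ['R', 'J'].
4. `raise ValueError()` raises ValueError; propagates to outer try.
5. Outer `except ValueError` matches → `numbers.append('N')` → numbers = ['R', 'J', 'N'].
Result: ['R', 'J', 'N']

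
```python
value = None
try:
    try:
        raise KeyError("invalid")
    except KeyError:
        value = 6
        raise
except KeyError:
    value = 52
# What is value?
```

Step-by-step execution trace:
1. Inner try: `raise KeyError("invalid")` raises KeyError.
2. Inner `except KeyError` matches → value = 6.
3. bare `raise` re-raises the same KeyError.
4. Outer `except KeyError` matches → value = 52.
Result: 52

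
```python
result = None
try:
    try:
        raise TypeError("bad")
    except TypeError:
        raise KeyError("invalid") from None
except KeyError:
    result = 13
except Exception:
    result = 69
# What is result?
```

Step-by-step execution trace:
1. Inner try raises TypeError; inner `except TypeError` catches it.
2. `raise KeyError(...) from None` raises KeyError (from None suppresses __context__, but the active exception is still KeyError).
3. Outer `except KeyError` matches → result = 13.
4. `except Exception` is not reached.
Result: 13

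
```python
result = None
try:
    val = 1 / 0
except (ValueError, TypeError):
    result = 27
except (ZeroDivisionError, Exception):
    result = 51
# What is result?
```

Step-by-step execution trace:
1. `val = 1 / 0` raises ZeroDivisionError.
2. `except (ValueError, TypeError)` does not match ZeroDivisionError; skipped.
3. `except (ZeroDivisionError, Exception)` matches (ZeroDivisionError is in the tuple) → result = 51.
Result: 51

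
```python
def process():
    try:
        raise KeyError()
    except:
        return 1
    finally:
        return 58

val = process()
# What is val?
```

Step-by-step execution trace:
1. `process()` enters try: `raise KeyError()` raises KeyError.
2. bare `except` matches → `return 1` sets pending return value 1.
3. Before returning, `finally: return 58` runs and overrides the pending return.
4. process() returns 58 → val = 58.
Result: 58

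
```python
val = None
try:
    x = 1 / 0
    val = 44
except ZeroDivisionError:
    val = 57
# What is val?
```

Step-by-step execution trace:
1. `x = 1 / 0` raises ZeroDivisionError.
2. `val = 44` is not reached.
3. `except ZeroDivisionError` matches → val = 57.
Result: 57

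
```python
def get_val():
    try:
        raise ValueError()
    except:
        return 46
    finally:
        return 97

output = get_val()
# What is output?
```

Step-by-step execution trace:
1. `get_val()` enters try: `raise ValueError()` raises ValueError.
2. bare `except` matches → `return 46` sets pending return value 46.
3. Before returning, `finally: return 97` runs and overrides the pending return.
4. get_val() returns 97 → output = 97.
Result: 97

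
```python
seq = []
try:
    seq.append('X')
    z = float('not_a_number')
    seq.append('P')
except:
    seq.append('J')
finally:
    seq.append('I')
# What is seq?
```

Step-by-step execution trace:
1. try: `seq.append('X')` → seq = ['X'].
2. `z = float('not_a_number')` raises ValueError; `seq.append('P')` is not reached.
3. bare `except` matches → `seq.append('J')` → seq = ['X', 'J'].
4. finally always runs: `seq.append('I')` → seq = ['X', 'J', 'I'].
Result: ['X', 'J', 'I']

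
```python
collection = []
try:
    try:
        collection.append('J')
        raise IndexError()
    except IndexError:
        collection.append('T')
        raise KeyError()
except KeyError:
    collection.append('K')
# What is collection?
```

Step-by-step execution trace:
1. Inner try: `collection.append('J')` → collection = ['J'].
2. `raise IndexError()` raises IndexError.
3. Inner `except IndexError` matches → `collection.append('T')` → collection = ['J', 'T'].
4. `raise KeyError()` raises KeyError; propagates to outer try.
5. Outer `except KeyError` matches → `collection.append('K')` → collection = ['J', 'T', 'K'].
Result: ['J', 'T', 'K']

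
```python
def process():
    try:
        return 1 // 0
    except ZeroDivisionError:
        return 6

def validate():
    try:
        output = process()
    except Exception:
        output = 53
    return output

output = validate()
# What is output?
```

Step-by-step execution trace:
1. `validate()` calls `process()`.
2. In process: `1 // 0` raises ZeroDivisionError; `except ZeroDivisionError` catches it → returns 6.
3. In validate: `output = process()` → output = 6. No exception reaches validate.
4. `except Exception` is skipped; validate returns 6.
5. output = 6.
Result: 6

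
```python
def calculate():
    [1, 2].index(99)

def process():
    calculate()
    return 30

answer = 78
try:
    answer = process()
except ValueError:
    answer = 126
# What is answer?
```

Step-by-step execution trace:
1. answer starts at 78.
2. try: `process()` calls `calculate()`.
3. `calculate()` evaluates `[1, 2].index(99)`, which raises ValueError; it propagates through process (uncaught).
4. `return 30` in process is not reached; the assignment to answer does not complete.
5. `except ValueError` matches → answer = 126.
Result: 126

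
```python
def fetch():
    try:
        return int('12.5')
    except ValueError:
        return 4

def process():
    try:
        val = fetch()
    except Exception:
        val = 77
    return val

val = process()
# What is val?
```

Step-by-step execution trace:
1. `process()` calls `fetch()`.
2. In fetch: `int('12.5')` raises ValueError; `except ValueError` catches it → returns 4.
3. In process: `val = fetch()` → val = 4. No exception reaches process.
4. `except Exception` is skipped; process returns 4.
5. val = 4.
Result: 4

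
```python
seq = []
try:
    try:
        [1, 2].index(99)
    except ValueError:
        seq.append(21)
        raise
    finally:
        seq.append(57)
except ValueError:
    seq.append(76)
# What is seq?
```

Step-by-step execution trace:
1. Inner try: `[1, 2].index(99)` raises ValueError.
2. Inner `except ValueError` matches → `seq.append(21)` → seq = [21].
3. bare `raise` re-raises ValueError.
4. Inner `finally` runs during unwinding: `seq.append(57)` → seq = [21, 57].
5. Outer `except ValueError` matches → `seq.append(76)` → seq = [21, 57, 76].
Result: [21, 57, 76]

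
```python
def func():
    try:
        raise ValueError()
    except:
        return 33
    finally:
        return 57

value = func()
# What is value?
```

Step-by-step execution trace:
1. `func()` enters try: `raise ValueError()` raises ValueError.
2. bare `except` matches → `return 33` sets pending return value 33.
3. Before returning, `finally: return 57` runs and overrides the pending return.
4. func() returns 57 → value = 57.
Result: 57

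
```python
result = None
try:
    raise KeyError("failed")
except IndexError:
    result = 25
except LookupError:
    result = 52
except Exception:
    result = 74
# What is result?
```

Step-by-step execution trace:
1. `raise KeyError(...)` raises KeyError.
2. `except IndexError` does not match (KeyError is not a subclass of IndexError); skipped.
3. `except LookupError` matches (KeyError is a subclass of LookupError) → result = 52.
4. `except Exception` is not reached.
Result: 52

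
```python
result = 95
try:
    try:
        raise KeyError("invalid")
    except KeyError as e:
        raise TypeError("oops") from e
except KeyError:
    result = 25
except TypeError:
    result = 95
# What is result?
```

Step-by-step execution trace:
1. Inner try raises KeyError; inner `except KeyError as e` catches it.
2. `raise TypeError(...) from e` raises TypeError (KeyError is attached as __cause__, but only TypeError is active).
3. Outer `except KeyError` does not match TypeError; skipped.
4. Outer `except TypeError` matches → result = 95.
Result: 95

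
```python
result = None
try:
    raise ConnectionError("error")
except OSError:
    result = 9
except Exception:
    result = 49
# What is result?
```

Step-by-step execution trace:
1. `raise ConnectionError(...)` raises ConnectionError.
2. `except OSError` matches (ConnectionError is a subclass of OSError) → result = 9.
3. `except Exception` is not reached.
Result: 9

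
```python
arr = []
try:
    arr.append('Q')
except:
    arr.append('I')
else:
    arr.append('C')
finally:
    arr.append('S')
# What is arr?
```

Step-by-step execution trace:
1. try: `arr.append('Q')` → arr = ['Q']. No exception raised.
2. `except` is skipped.
3. `else` runs: `arr.append('C')` → arr = ['Q', 'C'].
4. `finally` always runs: `arr.append('S')` → arr = ['Q', 'C', 'S'].
Result: ['Q', 'C', 'S']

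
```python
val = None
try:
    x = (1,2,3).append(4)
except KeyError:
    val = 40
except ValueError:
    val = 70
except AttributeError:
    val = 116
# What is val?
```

Step-by-step execution trace:
1. `x = (1,2,3).append(4)` raises AttributeError.
2. `except KeyError` does not match AttributeError; skipped.
3. `except ValueError` does not match AttributeError; skipped.
4. `except AttributeError` matches → val = 116.
Result: 116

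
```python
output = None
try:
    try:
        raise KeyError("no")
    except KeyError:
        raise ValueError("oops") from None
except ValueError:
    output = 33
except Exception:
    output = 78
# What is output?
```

Step-by-step execution trace:
1. Inner try raises KeyError; inner `except KeyError` catches it.
2. `raise ValueError(...) from None` raises ValueError (from None suppresses __context__, but the active exception is still ValueError).
3. Outer `except ValueError` matches → output = 33.
4. `except Exception` is not reached.
Result: 33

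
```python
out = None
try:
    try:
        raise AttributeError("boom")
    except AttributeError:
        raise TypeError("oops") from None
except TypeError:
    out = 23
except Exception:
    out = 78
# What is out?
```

Step-by-step execution trace:
1. Inner try raises AttributeError; inner `except AttributeError` catches it.
2. `raise TypeError(...) from None` raises TypeError (from None suppresses __context__, but the active exception is still TypeError).
3. Outer `except TypeError` matches → out = 23.
4. `except Exception` is not reached.
Result: 23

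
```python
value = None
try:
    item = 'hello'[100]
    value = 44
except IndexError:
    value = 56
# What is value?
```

Step-by-step execution trace:
1. `item = 'hello'[100]` raises IndexError.
2. `value = 44` is not reached.
3. `except IndexError` matches → value = 56.
Result: 56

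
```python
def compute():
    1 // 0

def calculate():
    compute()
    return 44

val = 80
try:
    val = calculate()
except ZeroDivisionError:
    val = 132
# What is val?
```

Step-by-step execution trace:
1. val starts at 80.
2. try: `calculate()` calls `compute()`.
3. `compute()` evaluates `1 // 0`, which raises ZeroDivisionError; it propagates through calculate (uncaught).
4. `return 44` in calculate is not reached; the assignment to val does not complete.
5. `except ZeroDivisionError` matches → val = 132.
Result: 132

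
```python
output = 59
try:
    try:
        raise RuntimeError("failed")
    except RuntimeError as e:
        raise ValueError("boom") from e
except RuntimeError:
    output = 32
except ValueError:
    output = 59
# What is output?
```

Step-by-step execution trace:
1. Inner try raises RuntimeError; inner `except RuntimeError as e` catches it.
2. `raise ValueError(...) from e` raises ValueError (RuntimeError is attached as __cause__, but only ValueError is active).
3. Outer `except RuntimeError` does not match ValueError; skipped.
4. Outer `except ValueError` matches → output = 59.
Result: 59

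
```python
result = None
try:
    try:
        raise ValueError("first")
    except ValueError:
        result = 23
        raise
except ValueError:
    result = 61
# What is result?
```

Step-by-step execution trace:
1. Inner try: `raise ValueError("first")` raises ValueError.
2. Inner `except ValueError` matches → result = 23.
3. bare `raise` re-raises the same ValueError.
4. Outer `except ValueError` matches → result = 61.
Result: 61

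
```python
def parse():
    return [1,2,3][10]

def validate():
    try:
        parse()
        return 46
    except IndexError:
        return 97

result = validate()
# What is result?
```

Step-by-step execution trace:
1. `validate()` calls `parse()`.
2. `parse()` evaluates `[1,2,3][10]`, which raises IndexError; it propagates to the caller.
3. `return 46` is not reached.
4. `except IndexError` in validate matches → returns 97.
5. result = 97.
Result: 97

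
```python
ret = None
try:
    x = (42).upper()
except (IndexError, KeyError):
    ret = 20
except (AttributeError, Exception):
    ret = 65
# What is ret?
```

Step-by-step execution trace:
1. `x = (42).upper()` raises AttributeError.
2. `except (IndexError, KeyError)` does not match AttributeError; skipped.
3. `except (AttributeError, Exception)` matches (AttributeError is in the tuple) → ret = 65.
Result: 65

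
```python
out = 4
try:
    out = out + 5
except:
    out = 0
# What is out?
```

Step-by-step execution trace:
1. out starts at 4.
2. try: `out = out + 5` → out = 9. No exception raised.
3. `except` is skipped.
Result: 9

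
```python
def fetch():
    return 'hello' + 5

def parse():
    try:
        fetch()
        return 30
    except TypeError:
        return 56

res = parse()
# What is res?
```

Step-by-step execution trace:
1. `parse()` calls `fetch()`.
2. `fetch()` evaluates `'hello' + 5`, which raises TypeError; it propagates to the caller.
3. `return 30` is not reached.
4. `except TypeError` in parse matches → returns 56.
5. res = 56.
Result: 56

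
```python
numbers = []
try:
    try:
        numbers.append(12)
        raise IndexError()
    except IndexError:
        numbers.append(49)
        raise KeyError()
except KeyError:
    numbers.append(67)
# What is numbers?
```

Step-by-step execution trace:
1. Inner try: `numbers.append(12)` → numbers = [12].
2. `raise IndexError()` raises IndexError.
3. Inner `except IndexError` matches → `numbers.append(49)` → numbers = [12, 49].
4. `raise KeyError()` raises KeyError; propagates to outer try.
5. Outer `except KeyError` matches → `numbers.append(67)` → numbers = [12, 49, 67].
Result: [12, 49, 67]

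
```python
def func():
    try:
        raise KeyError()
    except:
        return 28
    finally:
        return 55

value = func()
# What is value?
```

Step-by-step execution trace:
1. `func()` enters try: `raise KeyError()` raises KeyError.
2. bare `except` matches → `return 28` sets pending return value 28.
3. Before returning, `finally: return 55` runs and overrides the pending return.
4. func() returns 55 → value = 55.
Result: 55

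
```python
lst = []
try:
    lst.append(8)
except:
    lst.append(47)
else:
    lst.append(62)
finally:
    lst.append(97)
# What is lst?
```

Step-by-step execution trace:
1. try: `lst.append(8)` → lst = [8]. No exception raised.
2. `except` is skipped.
3. `else` runs: `lst.append(62)` → lst = [8, 62].
4. `finally` always runs: `lst.append(97)` → lst = [8, 62, 97].
Result: [8, 62, 97]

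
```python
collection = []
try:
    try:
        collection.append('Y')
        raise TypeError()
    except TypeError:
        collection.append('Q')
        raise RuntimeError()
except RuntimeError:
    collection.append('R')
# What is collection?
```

Step-by-step execution trace:
1. Inner try: `collection.append('Y')` → collection = ['Y'].
2. `raise TypeError()` raises TypeError.
3. Inner `except TypeError` matches → `collection.append('Q')` → collection = ['Y', 'Q'].
4. `raise RuntimeError()` raises RuntimeError; propagates to outer try.
5. Outer `except RuntimeError` matches → `collection.append('R')` → collection = ['Y', 'Q', 'R'].
Result: ['Y', 'Q', 'R']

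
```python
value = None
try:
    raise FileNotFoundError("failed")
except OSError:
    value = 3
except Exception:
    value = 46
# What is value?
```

Step-by-step execution trace:
1. `raise FileNotFoundError(...)` raises FileNotFoundError.
2. `except OSError` matches (FileNotFoundError is a subclass of OSError) → value = 3.
3. `except Exception` is not reached.
Result: 3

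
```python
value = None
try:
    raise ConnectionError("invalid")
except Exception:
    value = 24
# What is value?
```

Step-by-step execution trace:
1. `raise ConnectionError(...)` raises ConnectionError.
2. `except Exception` matches (ConnectionError is a subclass of Exception) → value = 24.
Result: 24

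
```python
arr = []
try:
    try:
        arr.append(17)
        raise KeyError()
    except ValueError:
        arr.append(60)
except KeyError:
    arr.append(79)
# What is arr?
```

Step-by-step execution trace:
1. Inner try: `arr.append(17)` → arr = [17].
2. `raise KeyError()` raises KeyError.
3. Inner `except ValueError` does not match KeyError; exception propagates to outer try.
4. Outer `except KeyError` matches → `arr.append(79)` → arr = [17, 79].
Result: [17, 79]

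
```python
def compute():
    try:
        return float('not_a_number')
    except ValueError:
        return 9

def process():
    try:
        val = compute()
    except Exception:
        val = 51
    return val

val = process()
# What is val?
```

Step-by-step execution trace:
1. `process()` calls `compute()`.
2. In compute: `float('not_a_number')` raises ValueError; `except ValueError` catches it → returns 9.
3. In process: `val = compute()` → val = 9. No exception reaches process.
4. `except Exception` is skipped; process returns 9.
5. val = 9.
Result: 9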